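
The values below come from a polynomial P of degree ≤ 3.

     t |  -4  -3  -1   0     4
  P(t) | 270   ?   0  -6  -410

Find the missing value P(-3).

108

The 4 known points determine the degree-3 polynomial uniquely.
Write P(t) = at^3 + bt^2 + ct + d. Substituting each data point gives a linear system:
  -64a + 16b - 4c + d = 270
  -a + b - c + d = 0
  d = -6
  64a + 16b + 4c + d = -410
Solving the system yields a = -5, b = -4, c = -5, d = -6.
So P(t) = -5t^3 - 4t^2 - 5t - 6.
Then P(-3) = 108.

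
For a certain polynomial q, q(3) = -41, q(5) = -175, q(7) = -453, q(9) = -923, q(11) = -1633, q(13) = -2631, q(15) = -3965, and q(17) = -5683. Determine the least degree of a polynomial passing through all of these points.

3

Forward differences of the values at n = 3, 5, 7, 9, 11, 13, 15, 17:
  q  : -41  -175  -453  -923  -1633  -2631  -3965  -5683
  Δ  : -134  -278  -470  -710  -998  -1334  -1718
  Δ^2: -144  -192  -240  -288  -336  -384
  Δ^3: -48  -48  -48  -48  -48
  Δ^4: 0  0  0  0
  Δ^5: 0  0  0
  Δ^6: 0  0
  Δ^7: 0
The third differences are constant (-48) and nonzero, while all higher differences vanish, so the minimal degree is 3.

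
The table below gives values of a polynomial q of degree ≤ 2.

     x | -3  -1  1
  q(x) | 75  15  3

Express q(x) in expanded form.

q(x) = 6x^2 - 6x + 3

Using the Lagrange interpolation formula with nodes -3, -1, 1:
  L_0(x) = (x + 1)(x - 1) / 8
  L_1(x) = (x + 3)(x - 1) / -4
  L_2(x) = (x + 3)(x + 1) / 8
Then q(x) = 75·L_0(x) + 15·L_1(x) + 3·L_2(x).
Expanding and collecting terms gives q(x) = 6x^2 - 6x + 3.
Check: q(-3) = 75. ✓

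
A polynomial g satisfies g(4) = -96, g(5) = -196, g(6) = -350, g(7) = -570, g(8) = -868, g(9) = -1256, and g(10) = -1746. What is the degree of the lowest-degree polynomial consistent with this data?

3

Forward differences of the values at n = 4, 5, 6, 7, 8, 9, 10:
  g  : -96  -196  -350  -570  -868  -1256  -1746
  Δ  : -100  -154  -220  -298  -388  -490
  Δ^2: -54  -66  -78  -90  -102
  Δ^3: -12  -12  -12  -12
  Δ^4: 0  0  0
  Δ^5: 0  0
  Δ^6: 0
The third differences are constant (-12) and nonzero, while all higher differences vanish, so the minimal degree is 3.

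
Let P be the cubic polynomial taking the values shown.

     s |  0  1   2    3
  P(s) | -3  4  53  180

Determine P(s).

P(s) = 6s^3 + 3s^2 - 2s - 3

Write P(s) = as^3 + bs^2 + cs + d. Substituting each data point gives a linear system:
  d = -3
  a + b + c + d = 4
  8a + 4b + 2c + d = 53
  27a + 9b + 3c + d = 180
Solving the system yields a = 6, b = 3, c = -2, d = -3.
So P(s) = 6s³ + 3s² - 2s - 3.
Check: P(0) = -3. ✓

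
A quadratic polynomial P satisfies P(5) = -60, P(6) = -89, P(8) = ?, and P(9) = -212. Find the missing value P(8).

-165

The 3 known points determine the degree-2 polynomial uniquely.
Write P(x) = ax^2 + bx + c. Substituting each data point gives a linear system:
  25a + 5b + c = -60
  36a + 6b + c = -89
  81a + 9b + c = -212
Solving the system yields a = -3, b = 4, c = -5.
So P(x) = -3x^2 + 4x - 5.
Then P(8) = -165.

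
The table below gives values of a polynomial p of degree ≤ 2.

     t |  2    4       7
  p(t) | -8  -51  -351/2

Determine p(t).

p(t) = -4t^2 + (5/2)t + 3

Write p(t) = at^2 + bt + c. Substituting each data point gives a linear system:
  4a + 2b + c = -8
  16a + 4b + c = -51
  49a + 7b + c = -351/2
Solving the system yields a = -4, b = 5/2, c = 3.
So p(t) = -4t^2 + (5/2)t + 3.
Check: p(7) = -351/2. ✓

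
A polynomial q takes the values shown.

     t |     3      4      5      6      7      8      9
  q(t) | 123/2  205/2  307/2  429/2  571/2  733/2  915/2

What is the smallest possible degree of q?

Forward differences of the values at t = 3, 4, 5, 6, 7, 8, 9:
  q  : 123/2  205/2  307/2  429/2  571/2  733/2  915/2
  Δ  : 41  51  61  71  81  91
  Δ^2: 10  10  10  10  10
  Δ^3: 0  0  0  0
  Δ^4: 0  0  0
  Δ^5: 0  0
  Δ^6: 0
The second differences are constant (10) and nonzero, while all higher differences vanish, so the minimal degree is 2.

2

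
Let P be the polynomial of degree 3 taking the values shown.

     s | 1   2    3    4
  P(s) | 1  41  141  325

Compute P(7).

Write P(s) = as^3 + bs^2 + cs + d. Substituting each data point gives a linear system:
  a + b + c + d = 1
  8a + 4b + 2c + d = 41
  27a + 9b + 3c + d = 141
  64a + 16b + 4c + d = 325
Solving the system yields a = 4, b = 6, c = -6, d = -3.
So P(s) = 4s^3 + 6s^2 - 6s - 3.
Then P(7) = 1621.

1621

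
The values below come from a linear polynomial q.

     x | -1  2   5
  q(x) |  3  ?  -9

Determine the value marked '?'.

The 2 known points determine the degree-1 polynomial uniquely.
Write q(x) = ax + b. Substituting each data point gives a linear system:
  -a + b = 3
  5a + b = -9
Solving the system yields a = -2, b = 1.
So q(x) = -2x + 1.
Then q(2) = -3.

-3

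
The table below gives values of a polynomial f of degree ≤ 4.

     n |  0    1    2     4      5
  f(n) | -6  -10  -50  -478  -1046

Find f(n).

Write f(n) = an^4 + bn^3 + cn^2 + dn + e. Substituting each data point gives a linear system:
  e = -6
  a + b + c + d + e = -10
  16a + 8b + 4c + 2d + e = -50
  256a + 64b + 16c + 4d + e = -478
  625a + 125b + 25c + 5d + e = -1046
Solving the system yields a = -1, b = -3, c = -2, d = 2, e = -6.
So f(n) = -n^4 - 3n^3 - 2n^2 + 2n - 6.
Check: f(5) = -1046. ✓

f(n) = -n^4 - 3n^3 - 2n^2 + 2n - 6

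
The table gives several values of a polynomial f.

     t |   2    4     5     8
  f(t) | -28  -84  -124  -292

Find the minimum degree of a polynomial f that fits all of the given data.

2

Divided differences on the nodes 2, 4, 5, 8:
  order 0: -28  -84  -124  -292
  order 1: -28  -40  -56
  order 2: -4  -4
  order 3: 0
The order-2 divided differences are all -4 (nonzero) and every higher order vanishes, so the data lies on a polynomial of degree exactly 2.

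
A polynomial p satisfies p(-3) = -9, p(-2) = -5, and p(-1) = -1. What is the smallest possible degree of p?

Forward differences of the values at t = -3, -2, -1:
  p  : -9  -5  -1
  Δ  : 4  4
  Δ^2: 0
The first differences are constant (4) and nonzero, while all higher differences vanish, so the minimal degree is 1.

1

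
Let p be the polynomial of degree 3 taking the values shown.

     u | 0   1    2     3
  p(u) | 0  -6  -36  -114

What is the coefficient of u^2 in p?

0

Write p(u) = au^3 + bu^2 + cu + d. Substituting each data point gives a linear system:
  d = 0
  a + b + c + d = -6
  8a + 4b + 2c + d = -36
  27a + 9b + 3c + d = -114
Solving the system yields a = -4, b = 0, c = -2, d = 0.
So p(u) = -4u^3 - 2u.
The coefficient of u^2 is 0.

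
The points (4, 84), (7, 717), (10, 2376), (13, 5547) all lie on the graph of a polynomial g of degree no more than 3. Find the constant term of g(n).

-4

Write g(n) = an^3 + bn^2 + cn + d. Substituting each data point gives a linear system:
  64a + 16b + 4c + d = 84
  343a + 49b + 7c + d = 717
  1000a + 100b + 10c + d = 2376
  2197a + 169b + 13c + d = 5547
Solving the system yields a = 3, b = -6, c = -2, d = -4.
So g(n) = 3n^3 - 6n^2 - 2n - 4.
The constant term is -4.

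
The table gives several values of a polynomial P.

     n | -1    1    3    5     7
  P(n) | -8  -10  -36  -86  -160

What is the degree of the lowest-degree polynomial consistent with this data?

2

Forward differences of the values at n = -1, 1, 3, 5, 7:
  P  : -8  -10  -36  -86  -160
  Δ  : -2  -26  -50  -74
  Δ^2: -24  -24  -24
  Δ^3: 0  0
  Δ^4: 0
The second differences are constant (-24) and nonzero, while all higher differences vanish, so the minimal degree is 2.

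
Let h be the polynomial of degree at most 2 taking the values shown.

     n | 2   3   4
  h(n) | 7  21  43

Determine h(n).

Write h(n) = an^2 + bn + c. Substituting each data point gives a linear system:
  4a + 2b + c = 7
  9a + 3b + c = 21
  16a + 4b + c = 43
Solving the system yields a = 4, b = -6, c = 3.
So h(n) = 4n^2 - 6n + 3.
Check: h(3) = 21. ✓

h(n) = 4n^2 - 6n + 3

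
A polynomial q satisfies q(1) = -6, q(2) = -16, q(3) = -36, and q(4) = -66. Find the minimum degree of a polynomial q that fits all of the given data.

Forward differences of the values at x = 1, 2, 3, 4:
  q  : -6  -16  -36  -66
  Δ  : -10  -20  -30
  Δ^2: -10  -10
  Δ^3: 0
The second differences are constant (-10) and nonzero, while all higher differences vanish, so the minimal degree is 2.

2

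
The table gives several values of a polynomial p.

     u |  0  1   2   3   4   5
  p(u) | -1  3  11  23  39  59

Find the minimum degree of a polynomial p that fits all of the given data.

2

Forward differences of the values at u = 0, 1, 2, 3, 4, 5:
  p  : -1  3  11  23  39  59
  Δ  : 4  8  12  16  20
  Δ^2: 4  4  4  4
  Δ^3: 0  0  0
  Δ^4: 0  0
  Δ^5: 0
The second differences are constant (4) and nonzero, while all higher differences vanish, so the minimal degree is 2.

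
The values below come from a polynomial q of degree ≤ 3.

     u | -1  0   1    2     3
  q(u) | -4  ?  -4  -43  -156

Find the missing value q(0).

-3

The 4 known points determine the degree-3 polynomial uniquely.
Write q(u) = au^3 + bu^2 + cu + d. Substituting each data point gives a linear system:
  -a + b - c + d = -4
  a + b + c + d = -4
  8a + 4b + 2c + d = -43
  27a + 9b + 3c + d = -156
Solving the system yields a = -6, b = -1, c = 6, d = -3.
So q(u) = -6u^3 - u^2 + 6u - 3.
Then q(0) = -3.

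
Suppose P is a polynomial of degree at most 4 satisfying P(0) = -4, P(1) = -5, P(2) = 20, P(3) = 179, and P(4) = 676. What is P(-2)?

124

Forward differences of the values at t = 0, 1, 2, 3, 4:
  P  : -4  -5  20  179  676
  Δ  : -1  25  159  497
  Δ^2: 26  134  338
  Δ^3: 108  204
  Δ^4: 96
The fourth differences are constant, confirming degree 4.
Interpolating (Newton forward form) and evaluating at t = -2 gives P(-2) = 124.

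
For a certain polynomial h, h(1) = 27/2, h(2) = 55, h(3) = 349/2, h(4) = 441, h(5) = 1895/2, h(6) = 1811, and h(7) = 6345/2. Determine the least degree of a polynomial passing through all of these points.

4

Forward differences of the values at n = 1, 2, 3, 4, 5, 6, 7:
  h  : 27/2  55  349/2  441  1895/2  1811  6345/2
  Δ  : 83/2  239/2  533/2  1013/2  1727/2  2723/2
  Δ^2: 78  147  240  357  498
  Δ^3: 69  93  117  141
  Δ^4: 24  24  24
  Δ^5: 0  0
  Δ^6: 0
The fourth differences are constant (24) and nonzero, while all higher differences vanish, so the minimal degree is 4.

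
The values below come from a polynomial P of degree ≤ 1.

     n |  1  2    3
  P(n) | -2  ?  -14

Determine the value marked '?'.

-8

On equispaced nodes a degree-1 polynomial has vanishing second forward difference, so
  P(1) - 2·P(2) + P(3) = 0.
Substituting the known values and solving for P(2):
  -2·P(2) = 16
  P(2) = -8.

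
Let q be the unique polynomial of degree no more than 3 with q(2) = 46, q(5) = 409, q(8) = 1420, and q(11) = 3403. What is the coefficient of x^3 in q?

Write q(x) = ax^3 + bx^2 + cx + d. Substituting each data point gives a linear system:
  8a + 4b + 2c + d = 46
  125a + 25b + 5c + d = 409
  512a + 64b + 8c + d = 1420
  1331a + 121b + 11c + d = 3403
Solving the system yields a = 2, b = 6, c = 1, d = 4.
So q(x) = 2x^3 + 6x^2 + x + 4.
The leading coefficient is 2.

2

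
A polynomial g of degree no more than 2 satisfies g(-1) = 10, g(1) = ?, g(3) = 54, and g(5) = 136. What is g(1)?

12

The 3 known points determine the degree-2 polynomial uniquely.
Write g(n) = an^2 + bn + c. Substituting each data point gives a linear system:
  a - b + c = 10
  9a + 3b + c = 54
  25a + 5b + c = 136
Solving the system yields a = 5, b = 1, c = 6.
So g(n) = 5n² + n + 6.
Then g(1) = 12.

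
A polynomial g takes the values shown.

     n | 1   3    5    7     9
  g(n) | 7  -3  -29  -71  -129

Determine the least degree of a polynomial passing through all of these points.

Forward differences of the values at n = 1, 3, 5, 7, 9:
  g  : 7  -3  -29  -71  -129
  Δ  : -10  -26  -42  -58
  Δ^2: -16  -16  -16
  Δ^3: 0  0
  Δ^4: 0
The second differences are constant (-16) and nonzero, while all higher differences vanish, so the minimal degree is 2.

2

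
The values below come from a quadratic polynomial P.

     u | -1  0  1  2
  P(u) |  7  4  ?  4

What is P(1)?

3

The 3 known points determine the degree-2 polynomial uniquely.
Write P(u) = au^2 + bu + c. Substituting each data point gives a linear system:
  a - b + c = 7
  c = 4
  4a + 2b + c = 4
Solving the system yields a = 1, b = -2, c = 4.
So P(u) = u^2 - 2u + 4.
Then P(1) = 3.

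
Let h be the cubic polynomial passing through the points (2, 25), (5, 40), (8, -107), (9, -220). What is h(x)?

Write h(x) = ax^3 + bx^2 + cx + d. Substituting each data point gives a linear system:
  8a + 4b + 2c + d = 25
  125a + 25b + 5c + d = 40
  512a + 64b + 8c + d = -107
  729a + 81b + 9c + d = -220
Solving the system yields a = -1, b = 6, c = 2, d = 5.
So h(x) = -x^3 + 6x^2 + 2x + 5.
Check: h(8) = -107. ✓

h(x) = -x^3 + 6x^2 + 2x + 5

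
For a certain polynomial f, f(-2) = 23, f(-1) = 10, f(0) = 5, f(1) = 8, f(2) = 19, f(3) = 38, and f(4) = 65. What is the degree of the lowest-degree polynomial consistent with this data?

Forward differences of the values at x = -2, -1, 0, 1, 2, 3, 4:
  f  : 23  10  5  8  19  38  65
  Δ  : -13  -5  3  11  19  27
  Δ^2: 8  8  8  8  8
  Δ^3: 0  0  0  0
  Δ^4: 0  0  0
  Δ^5: 0  0
  Δ^6: 0
The second differences are constant (8) and nonzero, while all higher differences vanish, so the minimal degree is 2.

2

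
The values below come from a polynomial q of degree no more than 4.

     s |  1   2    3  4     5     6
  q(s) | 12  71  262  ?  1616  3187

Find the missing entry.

717

On equispaced nodes a degree-4 polynomial has vanishing fifth forward difference, so
  - q(1) + 5·q(2) - 10·q(3) + 10·q(4) - 5·q(5) + q(6) = 0.
Substituting the known values and solving for q(4):
  10·q(4) = 7170
  q(4) = 717.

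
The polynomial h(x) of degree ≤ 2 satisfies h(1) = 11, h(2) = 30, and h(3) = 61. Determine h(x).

Write h(x) = ax^2 + bx + c. Substituting each data point gives a linear system:
  a + b + c = 11
  4a + 2b + c = 30
  9a + 3b + c = 61
Solving the system yields a = 6, b = 1, c = 4.
So h(x) = 6x² + x + 4.
Check: h(3) = 61. ✓

h(x) = 6x^2 + x + 4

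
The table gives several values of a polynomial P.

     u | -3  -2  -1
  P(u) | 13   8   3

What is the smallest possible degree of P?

Forward differences of the values at u = -3, -2, -1:
  P  : 13  8  3
  Δ  : -5  -5
  Δ^2: 0
The first differences are constant (-5) and nonzero, while all higher differences vanish, so the minimal degree is 1.

1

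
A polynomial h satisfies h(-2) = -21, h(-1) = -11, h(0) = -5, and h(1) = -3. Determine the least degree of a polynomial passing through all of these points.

2

Forward differences of the values at t = -2, -1, 0, 1:
  h  : -21  -11  -5  -3
  Δ  : 10  6  2
  Δ^2: -4  -4
  Δ^3: 0
The second differences are constant (-4) and nonzero, while all higher differences vanish, so the minimal degree is 2.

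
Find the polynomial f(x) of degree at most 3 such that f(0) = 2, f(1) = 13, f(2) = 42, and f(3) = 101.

Write f(x) = ax^3 + bx^2 + cx + d. Substituting each data point gives a linear system:
  d = 2
  a + b + c + d = 13
  8a + 4b + 2c + d = 42
  27a + 9b + 3c + d = 101
Solving the system yields a = 2, b = 3, c = 6, d = 2.
So f(x) = 2x³ + 3x² + 6x + 2.
Check: f(2) = 42. ✓

f(x) = 2x^3 + 3x^2 + 6x + 2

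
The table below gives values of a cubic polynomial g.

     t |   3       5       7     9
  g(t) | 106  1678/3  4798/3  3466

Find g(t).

Using the Lagrange interpolation formula with nodes 3, 5, 7, 9:
  L_0(t) = (t - 5)(t - 7)(t - 9) / -48
  L_1(t) = (t - 3)(t - 7)(t - 9) / 16
  L_2(t) = (t - 3)(t - 5)(t - 9) / -16
  L_3(t) = (t - 3)(t - 5)(t - 7) / 48
Then g(t) = 106·L_0(t) + 1678/3·L_1(t) + 4798/3·L_2(t) + 3466·L_3(t).
Expanding and collecting terms gives g(t) = 5t³ - (5/3)t² - 5t + 1.
Check: g(3) = 106. ✓

g(t) = 5t^3 - (5/3)t^2 - 5t + 1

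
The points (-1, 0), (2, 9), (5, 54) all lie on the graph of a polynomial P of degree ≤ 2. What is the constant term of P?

Write P(x) = ax^2 + bx + c. Substituting each data point gives a linear system:
  a - b + c = 0
  4a + 2b + c = 9
  25a + 5b + c = 54
Solving the system yields a = 2, b = 1, c = -1.
So P(x) = 2x^2 + x - 1.
The constant term is -1.

-1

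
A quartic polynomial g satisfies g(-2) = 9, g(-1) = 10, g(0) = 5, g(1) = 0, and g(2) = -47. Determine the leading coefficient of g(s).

-2

Write g(s) = as^4 + bs^3 + cs^2 + ds + e. Substituting each data point gives a linear system:
  16a - 8b + 4c - 2d + e = 9
  a - b + c - d + e = 10
  e = 5
  a + b + c + d + e = 0
  16a + 8b + 4c + 2d + e = -47
Solving the system yields a = -2, b = -3, c = 2, d = -2, e = 5.
So g(s) = -2s^4 - 3s^3 + 2s^2 - 2s + 5.
The leading coefficient is -2.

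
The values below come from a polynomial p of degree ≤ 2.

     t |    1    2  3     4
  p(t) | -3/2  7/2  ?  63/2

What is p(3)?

The 3 known points determine the degree-2 polynomial uniquely.
Write p(t) = at^2 + bt + c. Substituting each data point gives a linear system:
  a + b + c = -3/2
  4a + 2b + c = 7/2
  16a + 4b + c = 63/2
Solving the system yields a = 3, b = -4, c = -1/2.
So p(t) = 3t^2 - 4t - 1/2.
Then p(3) = 29/2.

29/2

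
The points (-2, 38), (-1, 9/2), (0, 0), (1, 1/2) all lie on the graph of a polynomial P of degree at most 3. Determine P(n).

P(n) = -4n^3 + (5/2)n^2 + 2n

Write P(n) = an^3 + bn^2 + cn + d. Substituting each data point gives a linear system:
  -8a + 4b - 2c + d = 38
  -a + b - c + d = 9/2
  d = 0
  a + b + c + d = 1/2
Solving the system yields a = -4, b = 5/2, c = 2, d = 0.
So P(n) = -4n^3 + (5/2)n^2 + 2n.
Check: P(0) = 0. ✓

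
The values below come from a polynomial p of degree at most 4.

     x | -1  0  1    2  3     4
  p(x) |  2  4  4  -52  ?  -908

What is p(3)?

The 5 known points determine the degree-4 polynomial uniquely.
Write p(x) = ax^4 + bx^3 + cx^2 + dx + e. Substituting each data point gives a linear system:
  a - b + c - d + e = 2
  e = 4
  a + b + c + d + e = 4
  16a + 8b + 4c + 2d + e = -52
  256a + 64b + 16c + 4d + e = -908
Solving the system yields a = -3, b = -3, c = 2, d = 4, e = 4.
So p(x) = -3x⁴ - 3x³ + 2x² + 4x + 4.
Then p(3) = -290.

-290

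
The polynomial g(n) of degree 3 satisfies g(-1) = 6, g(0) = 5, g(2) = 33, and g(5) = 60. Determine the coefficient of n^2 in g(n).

Write g(n) = an^3 + bn^2 + cn + d. Substituting each data point gives a linear system:
  -a + b - c + d = 6
  d = 5
  8a + 4b + 2c + d = 33
  125a + 25b + 5c + d = 60
Solving the system yields a = -1, b = 6, c = 6, d = 5.
So g(n) = -n³ + 6n² + 6n + 5.
The coefficient of n^2 is 6.

6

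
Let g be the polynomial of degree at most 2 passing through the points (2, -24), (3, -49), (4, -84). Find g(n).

Using the Lagrange interpolation formula with nodes 2, 3, 4:
  L_0(n) = (n - 3)(n - 4) / 2
  L_1(n) = (n - 2)(n - 4) / -1
  L_2(n) = (n - 2)(n - 3) / 2
Then g(n) = -24·L_0(n) - 49·L_1(n) - 84·L_2(n).
Expanding and collecting terms gives g(n) = -5n² - 4.
Check: g(2) = -24. ✓

g(n) = -5n^2 - 4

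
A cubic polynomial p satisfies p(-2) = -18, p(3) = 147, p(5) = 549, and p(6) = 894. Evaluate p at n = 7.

Using the Lagrange interpolation formula with nodes -2, 3, 5, 6:
  L_0(n) = (n - 3)(n - 5)(n - 6) / -280
  L_1(n) = (n + 2)(n - 5)(n - 6) / 30
  L_2(n) = (n + 2)(n - 3)(n - 6) / -14
  L_3(n) = (n + 2)(n - 3)(n - 5) / 24
Then p(n) = -18·L_0(n) + 147·L_1(n) + 549·L_2(n) + 894·L_3(n).
Expanding and collecting terms gives p(n) = 3n³ + 6n² + 6n - 6.
Evaluating at n = 7: p(7) = 1359.

1359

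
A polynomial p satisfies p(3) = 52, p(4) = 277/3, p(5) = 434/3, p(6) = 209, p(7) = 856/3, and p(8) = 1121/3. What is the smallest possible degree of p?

2

Forward differences of the values at n = 3, 4, 5, 6, 7, 8:
  p  : 52  277/3  434/3  209  856/3  1121/3
  Δ  : 121/3  157/3  193/3  229/3  265/3
  Δ^2: 12  12  12  12
  Δ^3: 0  0  0
  Δ^4: 0  0
  Δ^5: 0
The second differences are constant (12) and nonzero, while all higher differences vanish, so the minimal degree is 2.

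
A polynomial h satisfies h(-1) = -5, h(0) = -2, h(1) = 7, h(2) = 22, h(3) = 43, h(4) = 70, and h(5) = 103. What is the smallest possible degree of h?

Forward differences of the values at x = -1, 0, 1, 2, 3, 4, 5:
  h  : -5  -2  7  22  43  70  103
  Δ  : 3  9  15  21  27  33
  Δ^2: 6  6  6  6  6
  Δ^3: 0  0  0  0
  Δ^4: 0  0  0
  Δ^5: 0  0
  Δ^6: 0
The second differences are constant (6) and nonzero, while all higher differences vanish, so the minimal degree is 2.

2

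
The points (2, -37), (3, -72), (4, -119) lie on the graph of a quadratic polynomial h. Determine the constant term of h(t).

Write h(t) = at^2 + bt + c. Substituting each data point gives a linear system:
  4a + 2b + c = -37
  9a + 3b + c = -72
  16a + 4b + c = -119
Solving the system yields a = -6, b = -5, c = -3.
So h(t) = -6t^2 - 5t - 3.
The constant term is -3.

-3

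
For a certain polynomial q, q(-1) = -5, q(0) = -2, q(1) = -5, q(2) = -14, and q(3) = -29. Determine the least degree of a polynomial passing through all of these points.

Forward differences of the values at x = -1, 0, 1, 2, 3:
  q  : -5  -2  -5  -14  -29
  Δ  : 3  -3  -9  -15
  Δ^2: -6  -6  -6
  Δ^3: 0  0
  Δ^4: 0
The second differences are constant (-6) and nonzero, while all higher differences vanish, so the minimal degree is 2.

2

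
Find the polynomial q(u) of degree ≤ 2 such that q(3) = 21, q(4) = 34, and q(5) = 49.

Using the Lagrange interpolation formula with nodes 3, 4, 5:
  L_0(u) = (u - 4)(u - 5) / 2
  L_1(u) = (u - 3)(u - 5) / -1
  L_2(u) = (u - 3)(u - 4) / 2
Then q(u) = 21·L_0(u) + 34·L_1(u) + 49·L_2(u).
Expanding and collecting terms gives q(u) = u² + 6u - 6.
Check: q(4) = 34. ✓

q(u) = u^2 + 6u - 6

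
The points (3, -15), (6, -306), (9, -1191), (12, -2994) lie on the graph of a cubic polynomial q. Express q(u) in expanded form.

q(u) = -2u^3 + 3u^2 + 2u + 6

Using the Lagrange interpolation formula with nodes 3, 6, 9, 12:
  L_0(u) = (u - 6)(u - 9)(u - 12) / -162
  L_1(u) = (u - 3)(u - 9)(u - 12) / 54
  L_2(u) = (u - 3)(u - 6)(u - 12) / -54
  L_3(u) = (u - 3)(u - 6)(u - 9) / 162
Then q(u) = -15·L_0(u) - 306·L_1(u) - 1191·L_2(u) - 2994·L_3(u).
Expanding and collecting terms gives q(u) = -2u^3 + 3u^2 + 2u + 6.
Check: q(9) = -1191. ✓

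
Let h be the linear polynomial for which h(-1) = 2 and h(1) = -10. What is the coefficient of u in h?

Write h(u) = au + b. Substituting each data point gives a linear system:
  -a + b = 2
  a + b = -10
Solving the system yields a = -6, b = -4.
So h(u) = -6u - 4.
The leading coefficient is -6.

-6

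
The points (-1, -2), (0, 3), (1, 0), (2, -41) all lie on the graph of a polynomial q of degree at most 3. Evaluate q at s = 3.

-150

Using the Lagrange interpolation formula with nodes -1, 0, 1, 2:
  L_0(s) = s(s - 1)(s - 2) / -6
  L_1(s) = (s + 1)(s - 1)(s - 2) / 2
  L_2(s) = (s + 1)s(s - 2) / -2
  L_3(s) = (s + 1)s(s - 1) / 6
Then q(s) = -2·L_0(s) + 3·L_1(s) + 0·L_2(s) - 41·L_3(s).
Expanding and collecting terms gives q(s) = -5s^3 - 4s^2 + 6s + 3.
Evaluating at s = 3: q(3) = -150.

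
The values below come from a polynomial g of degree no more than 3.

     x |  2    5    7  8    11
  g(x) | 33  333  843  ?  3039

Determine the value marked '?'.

The 4 known points determine the degree-3 polynomial uniquely.
Write g(x) = ax^3 + bx^2 + cx + d. Substituting each data point gives a linear system:
  8a + 4b + 2c + d = 33
  125a + 25b + 5c + d = 333
  343a + 49b + 7c + d = 843
  1331a + 121b + 11c + d = 3039
Solving the system yields a = 2, b = 3, c = 1, d = 3.
So g(x) = 2x^3 + 3x^2 + x + 3.
Then g(8) = 1227.

1227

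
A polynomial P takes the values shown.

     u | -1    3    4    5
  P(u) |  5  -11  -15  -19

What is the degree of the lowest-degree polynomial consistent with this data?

Divided differences on the nodes -1, 3, 4, 5:
  order 0: 5  -11  -15  -19
  order 1: -4  -4  -4
  order 2: 0  0
  order 3: 0
The order-1 divided differences are all -4 (nonzero) and every higher order vanishes, so the data lies on a polynomial of degree exactly 1.

1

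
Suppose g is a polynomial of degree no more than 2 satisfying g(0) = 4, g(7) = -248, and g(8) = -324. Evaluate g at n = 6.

-182

Write g(n) = an^2 + bn + c. Substituting each data point gives a linear system:
  c = 4
  49a + 7b + c = -248
  64a + 8b + c = -324
Solving the system yields a = -5, b = -1, c = 4.
So g(n) = -5n² - n + 4.
Then g(6) = -182.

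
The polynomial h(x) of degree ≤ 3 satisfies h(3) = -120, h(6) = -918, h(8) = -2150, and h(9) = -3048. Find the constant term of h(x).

-6

Write h(x) = ax^3 + bx^2 + cx + d. Substituting each data point gives a linear system:
  27a + 9b + 3c + d = -120
  216a + 36b + 6c + d = -918
  512a + 64b + 8c + d = -2150
  729a + 81b + 9c + d = -3048
Solving the system yields a = -4, b = -2, c = 4, d = -6.
So h(x) = -4x³ - 2x² + 4x - 6.
The constant term is -6.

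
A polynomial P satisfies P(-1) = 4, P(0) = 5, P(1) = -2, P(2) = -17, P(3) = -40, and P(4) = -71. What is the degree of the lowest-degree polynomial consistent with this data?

2

Forward differences of the values at s = -1, 0, 1, 2, 3, 4:
  P  : 4  5  -2  -17  -40  -71
  Δ  : 1  -7  -15  -23  -31
  Δ^2: -8  -8  -8  -8
  Δ^3: 0  0  0
  Δ^4: 0  0
  Δ^5: 0
The second differences are constant (-8) and nonzero, while all higher differences vanish, so the minimal degree is 2.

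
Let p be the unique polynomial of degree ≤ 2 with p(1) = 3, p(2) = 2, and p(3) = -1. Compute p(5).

Write p(t) = at^2 + bt + c. Substituting each data point gives a linear system:
  a + b + c = 3
  4a + 2b + c = 2
  9a + 3b + c = -1
Solving the system yields a = -1, b = 2, c = 2.
So p(t) = -t² + 2t + 2.
Then p(5) = -13.

-13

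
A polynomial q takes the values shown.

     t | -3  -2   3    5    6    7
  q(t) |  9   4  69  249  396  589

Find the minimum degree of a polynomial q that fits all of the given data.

3

Divided differences on the nodes -3, -2, 3, 5, 6, 7:
  order 0: 9  4  69  249  396  589
  order 1: -5  13  90  147  193
  order 2: 3  11  19  23
  order 3: 1  1  1
  order 4: 0  0
  order 5: 0
The order-3 divided differences are all 1 (nonzero) and every higher order vanishes, so the data lies on a polynomial of degree exactly 3.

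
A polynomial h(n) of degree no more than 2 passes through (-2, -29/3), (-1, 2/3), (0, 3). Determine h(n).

h(n) = -4n^2 - (5/3)n + 3

Using the Lagrange interpolation formula with nodes -2, -1, 0:
  L_0(n) = (n + 1)n / 2
  L_1(n) = (n + 2)n / -1
  L_2(n) = (n + 2)(n + 1) / 2
Then h(n) = -29/3·L_0(n) + 2/3·L_1(n) + 3·L_2(n).
Expanding and collecting terms gives h(n) = -4n^2 - (5/3)n + 3.
Check: h(-2) = -29/3. ✓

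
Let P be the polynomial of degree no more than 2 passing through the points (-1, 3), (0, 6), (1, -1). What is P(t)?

Write P(t) = at^2 + bt + c. Substituting each data point gives a linear system:
  a - b + c = 3
  c = 6
  a + b + c = -1
Solving the system yields a = -5, b = -2, c = 6.
So P(t) = -5t² - 2t + 6.
Check: P(1) = -1. ✓

P(t) = -5t^2 - 2t + 6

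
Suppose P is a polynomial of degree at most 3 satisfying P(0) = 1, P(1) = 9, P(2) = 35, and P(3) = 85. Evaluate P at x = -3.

25

Using the Lagrange interpolation formula with nodes 0, 1, 2, 3:
  L_0(x) = (x - 1)(x - 2)(x - 3) / -6
  L_1(x) = x(x - 2)(x - 3) / 2
  L_2(x) = x(x - 1)(x - 3) / -2
  L_3(x) = x(x - 1)(x - 2) / 6
Then P(x) = 1·L_0(x) + 9·L_1(x) + 35·L_2(x) + 85·L_3(x).
Expanding and collecting terms gives P(x) = x^3 + 6x^2 + x + 1.
Evaluating at x = -3: P(-3) = 25.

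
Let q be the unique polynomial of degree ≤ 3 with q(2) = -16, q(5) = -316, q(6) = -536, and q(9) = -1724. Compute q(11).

Using the Lagrange interpolation formula with nodes 2, 5, 6, 9:
  L_0(u) = (u - 5)(u - 6)(u - 9) / -84
  L_1(u) = (u - 2)(u - 6)(u - 9) / 12
  L_2(u) = (u - 2)(u - 5)(u - 9) / -12
  L_3(u) = (u - 2)(u - 5)(u - 6) / 84
Then q(u) = -16·L_0(u) - 316·L_1(u) - 536·L_2(u) - 1724·L_3(u).
Expanding and collecting terms gives q(u) = -2u³ - 4u² + 6u + 4.
Evaluating at u = 11: q(11) = -3076.

-3076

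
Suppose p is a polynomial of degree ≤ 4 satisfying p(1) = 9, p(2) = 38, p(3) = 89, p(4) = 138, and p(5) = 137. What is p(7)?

Forward differences of the values at t = 1, 2, 3, 4, 5:
  p  : 9  38  89  138  137
  Δ  : 29  51  49  -1
  Δ^2: 22  -2  -50
  Δ^3: -24  -48
  Δ^4: -24
The fourth differences are constant, confirming degree 4.
Interpolating (Newton forward form) and evaluating at t = 7 gives p(7) = -327.

-327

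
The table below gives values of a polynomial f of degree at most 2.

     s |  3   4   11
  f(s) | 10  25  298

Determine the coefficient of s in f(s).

Write f(s) = as^2 + bs + c. Substituting each data point gives a linear system:
  9a + 3b + c = 10
  16a + 4b + c = 25
  121a + 11b + c = 298
Solving the system yields a = 3, b = -6, c = 1.
So f(s) = 3s^2 - 6s + 1.
The coefficient of s is -6.

-6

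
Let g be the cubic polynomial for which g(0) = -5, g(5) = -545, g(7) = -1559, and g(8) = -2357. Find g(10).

-4685

Using the Lagrange interpolation formula with nodes 0, 5, 7, 8:
  L_0(n) = (n - 5)(n - 7)(n - 8) / -280
  L_1(n) = n(n - 7)(n - 8) / 30
  L_2(n) = n(n - 5)(n - 8) / -14
  L_3(n) = n(n - 5)(n - 7) / 24
Then g(n) = -5·L_0(n) - 545·L_1(n) - 1559·L_2(n) - 2357·L_3(n).
Expanding and collecting terms gives g(n) = -5n³ + 3n² + 2n - 5.
Evaluating at n = 10: g(10) = -4685.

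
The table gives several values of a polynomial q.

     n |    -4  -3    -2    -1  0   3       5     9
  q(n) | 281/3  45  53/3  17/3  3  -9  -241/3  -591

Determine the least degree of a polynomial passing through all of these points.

Divided differences on the nodes -4, -3, -2, -1, 0, 3, 5, 9:
  order 0: 281/3  45  53/3  17/3  3  -9  -241/3  -591
  order 1: -146/3  -82/3  -12  -8/3  -4  -107/3  -383/3
  order 2: 32/3  23/3  14/3  -1/3  -19/3  -46/3
  order 3: -1  -1  -1  -1  -1
  order 4: 0  0  0  0
  order 5: 0  0  0
  order 6: 0  0
  order 7: 0
The order-3 divided differences are all -1 (nonzero) and every higher order vanishes, so the data lies on a polynomial of degree exactly 3.

3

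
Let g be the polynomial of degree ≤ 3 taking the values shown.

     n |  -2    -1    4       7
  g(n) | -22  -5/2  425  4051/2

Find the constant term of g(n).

-1

Write g(n) = an^3 + bn^2 + cn + d. Substituting each data point gives a linear system:
  -8a + 4b - 2c + d = -22
  -a + b - c + d = -5/2
  64a + 16b + 4c + d = 425
  343a + 49b + 7c + d = 4051/2
Solving the system yields a = 5, b = 6, c = 5/2, d = -1.
So g(n) = 5n³ + 6n² + (5/2)n - 1.
The constant term is -1.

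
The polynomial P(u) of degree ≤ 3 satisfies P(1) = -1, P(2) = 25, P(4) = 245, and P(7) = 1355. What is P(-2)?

Using the Lagrange interpolation formula with nodes 1, 2, 4, 7:
  L_0(u) = (u - 2)(u - 4)(u - 7) / -18
  L_1(u) = (u - 1)(u - 4)(u - 7) / 10
  L_2(u) = (u - 1)(u - 2)(u - 7) / -18
  L_3(u) = (u - 1)(u - 2)(u - 4) / 90
Then P(u) = -1·L_0(u) + 25·L_1(u) + 245·L_2(u) + 1355·L_3(u).
Expanding and collecting terms gives P(u) = 4u^3 - 2u - 3.
Evaluating at u = -2: P(-2) = -31.

-31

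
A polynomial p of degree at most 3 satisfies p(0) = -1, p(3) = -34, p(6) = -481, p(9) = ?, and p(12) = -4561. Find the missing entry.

The 4 known points determine the degree-3 polynomial uniquely.
Write p(t) = at^3 + bt^2 + ct + d. Substituting each data point gives a linear system:
  d = -1
  27a + 9b + 3c + d = -34
  216a + 36b + 6c + d = -481
  1728a + 144b + 12c + d = -4561
Solving the system yields a = -3, b = 4, c = 4, d = -1.
So p(t) = -3t³ + 4t² + 4t - 1.
Then p(9) = -1828.

-1828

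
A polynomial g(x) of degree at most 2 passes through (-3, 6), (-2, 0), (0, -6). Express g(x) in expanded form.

Using the Lagrange interpolation formula with nodes -3, -2, 0:
  L_0(x) = (x + 2)x / 3
  L_1(x) = (x + 3)x / -2
  L_2(x) = (x + 3)(x + 2) / 6
Then g(x) = 6·L_0(x) + 0·L_1(x) - 6·L_2(x).
Expanding and collecting terms gives g(x) = x² - x - 6.
Check: g(0) = -6. ✓

g(x) = x^2 - x - 6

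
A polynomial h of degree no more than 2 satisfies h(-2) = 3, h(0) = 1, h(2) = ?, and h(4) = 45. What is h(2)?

15

The 3 known points determine the degree-2 polynomial uniquely.
Write h(n) = an^2 + bn + c. Substituting each data point gives a linear system:
  4a - 2b + c = 3
  c = 1
  16a + 4b + c = 45
Solving the system yields a = 2, b = 3, c = 1.
So h(n) = 2n^2 + 3n + 1.
Then h(2) = 15.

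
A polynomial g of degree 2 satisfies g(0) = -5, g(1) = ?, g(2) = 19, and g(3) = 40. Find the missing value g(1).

4

On equispaced nodes a degree-2 polynomial has vanishing third forward difference, so
  - g(0) + 3·g(1) - 3·g(2) + g(3) = 0.
Substituting the known values and solving for g(1):
  3·g(1) = 12
  g(1) = 4.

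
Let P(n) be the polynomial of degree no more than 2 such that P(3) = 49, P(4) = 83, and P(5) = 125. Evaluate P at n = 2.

23

Using the Lagrange interpolation formula with nodes 3, 4, 5:
  L_0(n) = (n - 4)(n - 5) / 2
  L_1(n) = (n - 3)(n - 5) / -1
  L_2(n) = (n - 3)(n - 4) / 2
Then P(n) = 49·L_0(n) + 83·L_1(n) + 125·L_2(n).
Expanding and collecting terms gives P(n) = 4n² + 6n - 5.
Evaluating at n = 2: P(2) = 23.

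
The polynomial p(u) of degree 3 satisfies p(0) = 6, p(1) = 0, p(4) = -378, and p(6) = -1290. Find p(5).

Using the Lagrange interpolation formula with nodes 0, 1, 4, 6:
  L_0(u) = (u - 1)(u - 4)(u - 6) / -24
  L_1(u) = u(u - 4)(u - 6) / 15
  L_2(u) = u(u - 1)(u - 6) / -24
  L_3(u) = u(u - 1)(u - 4) / 60
Then p(u) = 6·L_0(u) + 0·L_1(u) - 378·L_2(u) - 1290·L_3(u).
Expanding and collecting terms gives p(u) = -6u^3 + 6.
Evaluating at u = 5: p(5) = -744.

-744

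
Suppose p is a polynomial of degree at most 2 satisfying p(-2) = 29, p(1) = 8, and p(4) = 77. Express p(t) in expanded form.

p(t) = 5t^2 - 2t + 5

Write p(t) = at^2 + bt + c. Substituting each data point gives a linear system:
  4a - 2b + c = 29
  a + b + c = 8
  16a + 4b + c = 77
Solving the system yields a = 5, b = -2, c = 5.
So p(t) = 5t^2 - 2t + 5.
Check: p(4) = 77. ✓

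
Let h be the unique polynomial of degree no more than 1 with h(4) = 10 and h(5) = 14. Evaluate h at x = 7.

22

Using the Lagrange interpolation formula with nodes 4, 5:
  L_0(x) = (x - 5) / -1
  L_1(x) = (x - 4) / 1
Then h(x) = 10·L_0(x) + 14·L_1(x).
Expanding and collecting terms gives h(x) = 4x - 6.
Evaluating at x = 7: h(7) = 22.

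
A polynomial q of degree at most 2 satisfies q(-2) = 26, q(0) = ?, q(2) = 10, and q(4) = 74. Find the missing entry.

On equispaced nodes a degree-2 polynomial has vanishing third forward difference, so
  - q(-2) + 3·q(0) - 3·q(2) + q(4) = 0.
Substituting the known values and solving for q(0):
  3·q(0) = -18
  q(0) = -6.

-6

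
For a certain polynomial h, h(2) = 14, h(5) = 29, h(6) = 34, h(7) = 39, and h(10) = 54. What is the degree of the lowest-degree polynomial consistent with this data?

Divided differences on the nodes 2, 5, 6, 7, 10:
  order 0: 14  29  34  39  54
  order 1: 5  5  5  5
  order 2: 0  0  0
  order 3: 0  0
  order 4: 0
The order-1 divided differences are all 5 (nonzero) and every higher order vanishes, so the data lies on a polynomial of degree exactly 1.

1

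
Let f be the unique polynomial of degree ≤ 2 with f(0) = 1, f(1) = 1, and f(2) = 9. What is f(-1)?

9

Using the Lagrange interpolation formula with nodes 0, 1, 2:
  L_0(x) = (x - 1)(x - 2) / 2
  L_1(x) = x(x - 2) / -1
  L_2(x) = x(x - 1) / 2
Then f(x) = 1·L_0(x) + 1·L_1(x) + 9·L_2(x).
Expanding and collecting terms gives f(x) = 4x^2 - 4x + 1.
Evaluating at x = -1: f(-1) = 9.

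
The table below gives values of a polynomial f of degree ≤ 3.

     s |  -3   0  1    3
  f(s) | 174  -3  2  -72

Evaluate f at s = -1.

4

Using the Lagrange interpolation formula with nodes -3, 0, 1, 3:
  L_0(s) = s(s - 1)(s - 3) / -72
  L_1(s) = (s + 3)(s - 1)(s - 3) / 9
  L_2(s) = (s + 3)s(s - 3) / -8
  L_3(s) = (s + 3)s(s - 1) / 36
Then f(s) = 174·L_0(s) - 3·L_1(s) + 2·L_2(s) - 72·L_3(s).
Expanding and collecting terms gives f(s) = -5s^3 + 6s^2 + 4s - 3.
Evaluating at s = -1: f(-1) = 4.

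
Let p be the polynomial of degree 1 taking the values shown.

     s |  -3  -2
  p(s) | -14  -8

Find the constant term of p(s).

4

Write p(s) = as + b. Substituting each data point gives a linear system:
  -3a + b = -14
  -2a + b = -8
Solving the system yields a = 6, b = 4.
So p(s) = 6s + 4.
The constant term is 4.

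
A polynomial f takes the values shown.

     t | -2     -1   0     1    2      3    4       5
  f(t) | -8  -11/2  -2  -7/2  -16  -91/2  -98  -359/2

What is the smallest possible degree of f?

Forward differences of the values at t = -2, -1, 0, 1, 2, 3, 4, 5:
  f  : -8  -11/2  -2  -7/2  -16  -91/2  -98  -359/2
  Δ  : 5/2  7/2  -3/2  -25/2  -59/2  -105/2  -163/2
  Δ^2: 1  -5  -11  -17  -23  -29
  Δ^3: -6  -6  -6  -6  -6
  Δ^4: 0  0  0  0
  Δ^5: 0  0  0
  Δ^6: 0  0
  Δ^7: 0
The third differences are constant (-6) and nonzero, while all higher differences vanish, so the minimal degree is 3.

3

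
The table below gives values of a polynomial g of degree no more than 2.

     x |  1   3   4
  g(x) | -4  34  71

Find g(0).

Write g(x) = ax^2 + bx + c. Substituting each data point gives a linear system:
  a + b + c = -4
  9a + 3b + c = 34
  16a + 4b + c = 71
Solving the system yields a = 6, b = -5, c = -5.
So g(x) = 6x^2 - 5x - 5.
Then g(0) = -5.

-5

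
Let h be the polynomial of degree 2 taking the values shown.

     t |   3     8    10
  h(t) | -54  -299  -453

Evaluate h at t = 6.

-177

Using the Lagrange interpolation formula with nodes 3, 8, 10:
  L_0(t) = (t - 8)(t - 10) / 35
  L_1(t) = (t - 3)(t - 10) / -10
  L_2(t) = (t - 3)(t - 8) / 14
Then h(t) = -54·L_0(t) - 299·L_1(t) - 453·L_2(t).
Expanding and collecting terms gives h(t) = -4t^2 - 5t - 3.
Evaluating at t = 6: h(6) = -177.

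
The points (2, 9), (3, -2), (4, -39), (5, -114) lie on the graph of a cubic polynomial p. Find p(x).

Using the Lagrange interpolation formula with nodes 2, 3, 4, 5:
  L_0(x) = (x - 3)(x - 4)(x - 5) / -6
  L_1(x) = (x - 2)(x - 4)(x - 5) / 2
  L_2(x) = (x - 2)(x - 3)(x - 5) / -2
  L_3(x) = (x - 2)(x - 3)(x - 4) / 6
Then p(x) = 9·L_0(x) - 2·L_1(x) - 39·L_2(x) - 114·L_3(x).
Expanding and collecting terms gives p(x) = -2x^3 + 5x^2 + 2x + 1.
Check: p(2) = 9. ✓

p(x) = -2x^3 + 5x^2 + 2x + 1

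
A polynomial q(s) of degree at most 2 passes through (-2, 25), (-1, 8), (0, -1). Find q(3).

Write q(s) = as^2 + bs + c. Substituting each data point gives a linear system:
  4a - 2b + c = 25
  a - b + c = 8
  c = -1
Solving the system yields a = 4, b = -5, c = -1.
So q(s) = 4s^2 - 5s - 1.
Then q(3) = 20.

20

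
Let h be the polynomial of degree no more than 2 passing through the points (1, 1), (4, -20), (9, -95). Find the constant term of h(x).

4

Write h(x) = ax^2 + bx + c. Substituting each data point gives a linear system:
  a + b + c = 1
  16a + 4b + c = -20
  81a + 9b + c = -95
Solving the system yields a = -1, b = -2, c = 4.
So h(x) = -x^2 - 2x + 4.
The constant term is 4.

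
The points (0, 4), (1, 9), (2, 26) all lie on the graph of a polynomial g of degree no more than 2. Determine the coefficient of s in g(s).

-1

Write g(s) = as^2 + bs + c. Substituting each data point gives a linear system:
  c = 4
  a + b + c = 9
  4a + 2b + c = 26
Solving the system yields a = 6, b = -1, c = 4.
So g(s) = 6s^2 - s + 4.
The coefficient of s is -1.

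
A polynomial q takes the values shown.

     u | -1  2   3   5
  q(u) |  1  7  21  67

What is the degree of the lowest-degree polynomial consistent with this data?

Divided differences on the nodes -1, 2, 3, 5:
  order 0: 1  7  21  67
  order 1: 2  14  23
  order 2: 3  3
  order 3: 0
The order-2 divided differences are all 3 (nonzero) and every higher order vanishes, so the data lies on a polynomial of degree exactly 2.

2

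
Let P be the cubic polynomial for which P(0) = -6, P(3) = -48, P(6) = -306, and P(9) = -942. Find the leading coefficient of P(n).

Write P(n) = an^3 + bn^2 + cn + d. Substituting each data point gives a linear system:
  d = -6
  27a + 9b + 3c + d = -48
  216a + 36b + 6c + d = -306
  729a + 81b + 9c + d = -942
Solving the system yields a = -1, b = -3, c = 4, d = -6.
So P(n) = -n^3 - 3n^2 + 4n - 6.
The leading coefficient is -1.

-1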